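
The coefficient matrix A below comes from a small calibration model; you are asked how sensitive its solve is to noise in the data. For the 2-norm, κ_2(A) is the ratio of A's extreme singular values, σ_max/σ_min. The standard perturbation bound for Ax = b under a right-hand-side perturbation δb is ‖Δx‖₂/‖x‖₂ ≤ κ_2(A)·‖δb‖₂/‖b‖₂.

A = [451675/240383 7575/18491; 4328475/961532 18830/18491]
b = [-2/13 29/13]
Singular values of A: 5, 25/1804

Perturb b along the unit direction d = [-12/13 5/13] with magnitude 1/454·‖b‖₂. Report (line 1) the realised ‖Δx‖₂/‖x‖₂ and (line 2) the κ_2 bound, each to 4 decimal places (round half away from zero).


0.0049
0.7947

from the listed singular values, σ₁ = 5, σ_n = 25/1804
κ_2(A) = 5 / (25/1804) = 360.8000
κ_2(A)·‖δb‖/‖b‖ = 0.7947
solve Ax = b  →  x = [-15.4498 70.4878]
‖b‖₂ = 2.2361 and ‖x‖₂ = 72.1611
with δb = [-0.0045 0.0019], A·Δx = δb → ‖Δx‖ = 0.3554
relative error = 0.0049
tightness: 0.0049 against a bound of 0.7947 (unrounded ratio ≈ 0.0062)


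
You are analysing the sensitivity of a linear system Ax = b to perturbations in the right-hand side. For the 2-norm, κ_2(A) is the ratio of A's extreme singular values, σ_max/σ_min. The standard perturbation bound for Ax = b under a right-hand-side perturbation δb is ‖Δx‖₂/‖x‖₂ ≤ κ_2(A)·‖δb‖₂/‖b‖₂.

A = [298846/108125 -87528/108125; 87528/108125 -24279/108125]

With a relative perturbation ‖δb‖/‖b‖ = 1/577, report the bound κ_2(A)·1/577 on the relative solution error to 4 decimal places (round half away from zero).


AᵀA = [155152132/18705625 -45251976/18705625; -45251976/18705625 13200993/18705625]; tr = 269365/29929, det = 36/29929
char-poly roots: 9 and 4/29929
κ_2(A) = √(λ_max/λ_min) = √(9 / (4/29929)) = 259.5000
perturbation bound = 259.5000·1/577 = 0.4497

0.4497


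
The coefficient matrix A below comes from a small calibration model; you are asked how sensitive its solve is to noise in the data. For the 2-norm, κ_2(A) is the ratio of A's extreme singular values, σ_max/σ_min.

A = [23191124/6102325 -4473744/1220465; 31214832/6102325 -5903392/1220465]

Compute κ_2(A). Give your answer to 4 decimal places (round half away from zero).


form AᵀA = [60487758766864/1489534816225 -11520981654336/297906963245; -11520981654336/297906963245 2194576899328/59581392649] with trace 137160738704/1771147225 and determinant 239878144/1771147225
char-poly roots: 1936/25 and 123904/70845889
σ_max=√(1936/25)=(44/5), σ_min=√(123904/70845889)=(352/8417) → κ = 210.4250

210.4250


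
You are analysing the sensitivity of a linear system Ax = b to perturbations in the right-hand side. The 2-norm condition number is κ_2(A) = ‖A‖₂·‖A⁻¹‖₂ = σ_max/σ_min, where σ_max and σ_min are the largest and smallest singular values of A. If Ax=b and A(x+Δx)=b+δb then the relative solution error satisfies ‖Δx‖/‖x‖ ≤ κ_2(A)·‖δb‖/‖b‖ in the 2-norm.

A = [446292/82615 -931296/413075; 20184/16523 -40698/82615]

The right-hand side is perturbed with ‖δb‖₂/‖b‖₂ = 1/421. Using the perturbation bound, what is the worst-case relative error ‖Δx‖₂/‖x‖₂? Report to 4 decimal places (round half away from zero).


form AᵀA = [124545744/4060225 -259468272/20301125; -259468272/20301125 540583236/101505625] with trace 21622644/600625 and determinant 5184/600625
eigenvalues of AᵀA: λ = (tr ± √(tr²−4·det))/2 = 36, 144/600625
κ = σ_max/σ_min = 6/(12/775) = 387.5000
bound on ‖Δx‖/‖x‖: κ·ε = 387.5000·1/421 = 0.9204

0.9204


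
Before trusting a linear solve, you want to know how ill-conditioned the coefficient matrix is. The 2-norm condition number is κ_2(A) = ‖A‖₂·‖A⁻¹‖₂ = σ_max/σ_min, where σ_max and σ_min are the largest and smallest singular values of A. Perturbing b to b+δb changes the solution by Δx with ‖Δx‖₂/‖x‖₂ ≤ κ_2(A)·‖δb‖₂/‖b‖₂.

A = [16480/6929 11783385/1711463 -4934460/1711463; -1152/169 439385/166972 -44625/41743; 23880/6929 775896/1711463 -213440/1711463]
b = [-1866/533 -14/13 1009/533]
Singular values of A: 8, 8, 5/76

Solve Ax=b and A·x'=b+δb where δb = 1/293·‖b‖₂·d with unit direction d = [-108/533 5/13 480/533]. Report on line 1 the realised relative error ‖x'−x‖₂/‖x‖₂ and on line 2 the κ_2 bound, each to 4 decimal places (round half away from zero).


from the listed singular values, σ₁ = 8, σ_n = 5/76
κ_2(A) = 8 / (5/76) = 121.6000
bound on ‖Δx‖/‖x‖: κ·ε = 121.6000·1/293 = 0.4150
solve Ax = b  →  x = [0.0865 11.2840 28.2317]
‖b‖₂ = 4.1231 and ‖x‖₂ = 30.4033
re-solving with b+δb shifts x by Δx of norm 0.2139
realised ‖Δx‖/‖x‖ = 0.0070
so the bound overstates the realised error by a factor of ≈ 58.9911 (computed from the unrounded values)

0.0070
0.4150


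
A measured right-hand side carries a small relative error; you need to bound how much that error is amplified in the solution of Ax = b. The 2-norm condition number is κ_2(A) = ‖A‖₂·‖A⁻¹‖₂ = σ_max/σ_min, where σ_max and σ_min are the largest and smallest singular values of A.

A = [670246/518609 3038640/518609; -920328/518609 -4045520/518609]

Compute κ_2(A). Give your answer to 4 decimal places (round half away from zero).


316.2250

M = AᵀA = [1296233328100/268955294881 5759841636000/268955294881; 5759841636000/268955294881 25599565120000/268955294881]. tr(M)=15999880100/159997201, det(M)=16000000/159997201
solving λ² − 15999880100/159997201·λ + 16000000/159997201 = 0 gives λ = 100, 160000/159997201
so κ_2 = √(100 / (160000/159997201)) = 316.2250


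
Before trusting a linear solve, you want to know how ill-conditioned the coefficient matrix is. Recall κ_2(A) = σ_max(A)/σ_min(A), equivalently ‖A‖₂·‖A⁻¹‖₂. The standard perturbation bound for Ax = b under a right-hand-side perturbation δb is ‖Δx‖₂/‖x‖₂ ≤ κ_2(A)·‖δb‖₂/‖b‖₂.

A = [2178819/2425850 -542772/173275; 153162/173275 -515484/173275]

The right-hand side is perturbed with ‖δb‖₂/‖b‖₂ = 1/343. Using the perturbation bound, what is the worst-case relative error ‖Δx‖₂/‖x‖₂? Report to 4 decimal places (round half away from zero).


form AᵀA = [2222387037/1399464500 -272049678/49980875; -272049678/49980875 133252128/7140125] with trace 226718433/11195716 and determinant 26244/2798929
solving λ² − 226718433/11195716·λ + 26244/2798929 = 0 gives λ = 81/4, 1296/2798929
σ_max=√(81/4)=(9/2), σ_min=√(1296/2798929)=(36/1673) → κ = 209.1250
perturbation bound = 209.1250·1/343 = 0.6097

0.6097


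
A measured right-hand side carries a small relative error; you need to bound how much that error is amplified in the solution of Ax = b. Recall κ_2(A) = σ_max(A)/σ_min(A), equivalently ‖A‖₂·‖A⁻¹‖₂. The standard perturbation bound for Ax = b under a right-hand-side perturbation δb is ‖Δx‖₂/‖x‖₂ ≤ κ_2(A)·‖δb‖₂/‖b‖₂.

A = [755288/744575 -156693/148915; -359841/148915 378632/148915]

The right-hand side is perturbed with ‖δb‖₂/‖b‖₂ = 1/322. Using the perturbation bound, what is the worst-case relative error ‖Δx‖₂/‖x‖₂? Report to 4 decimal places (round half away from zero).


form AᵀA = [22530169201/3280425625 -4731271776/656085125; -4731271776/656085125 993579217/131217025] with trace 56325386/3900625 and determinant 130321/97515625
solving λ² − 56325386/3900625·λ + 130321/97515625 = 0 gives λ = 361/25, 361/3900625
σ_max=√(361/25)=(19/5), σ_min=√(361/3900625)=(19/1975) → κ = 395.0000
κ_2(A)·‖δb‖/‖b‖ = 1.2267

1.2267


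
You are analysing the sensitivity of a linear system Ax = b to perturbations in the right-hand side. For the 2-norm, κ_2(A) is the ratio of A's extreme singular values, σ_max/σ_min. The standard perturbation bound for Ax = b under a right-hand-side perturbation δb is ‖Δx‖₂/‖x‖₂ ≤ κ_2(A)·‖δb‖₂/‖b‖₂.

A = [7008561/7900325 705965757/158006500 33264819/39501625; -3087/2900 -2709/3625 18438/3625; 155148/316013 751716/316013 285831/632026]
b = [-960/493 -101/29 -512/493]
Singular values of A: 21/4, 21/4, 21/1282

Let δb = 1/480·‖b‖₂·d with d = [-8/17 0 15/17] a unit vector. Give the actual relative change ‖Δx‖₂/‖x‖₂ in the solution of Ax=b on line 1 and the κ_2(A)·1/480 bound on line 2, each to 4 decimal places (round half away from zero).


0.6677
0.6677

largest singular value 21/4, smallest 21/1282
κ_2(A) = (21/4) / (21/1282) = 320.5000
perturbation bound = 320.5000·1/480 = 0.6677
solve Ax = b  →  x = [0.0533 -0.3109 -0.7192]
2-norm of b is 4.1231; of x, 0.7854
δb = ε·‖b‖·d = [-0.0040 0.0000 0.0076]; solving A·Δx = δb gives ‖Δx‖ = 0.5244
relative error = 0.6677
tightness: 0.6677 against a bound of 0.6677; the bound is attained (ratio 1)


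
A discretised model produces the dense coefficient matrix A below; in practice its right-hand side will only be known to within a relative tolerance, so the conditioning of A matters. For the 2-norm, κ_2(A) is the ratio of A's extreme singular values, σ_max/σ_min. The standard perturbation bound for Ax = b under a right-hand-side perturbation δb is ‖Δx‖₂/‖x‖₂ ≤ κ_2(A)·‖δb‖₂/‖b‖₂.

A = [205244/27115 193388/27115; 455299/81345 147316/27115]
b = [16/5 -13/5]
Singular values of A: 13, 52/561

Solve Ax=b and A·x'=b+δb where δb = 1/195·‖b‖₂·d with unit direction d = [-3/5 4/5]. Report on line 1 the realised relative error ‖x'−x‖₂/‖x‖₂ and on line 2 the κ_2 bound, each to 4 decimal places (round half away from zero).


0.0053
0.7192

from the listed singular values, σ₁ = 13, σ_n = 52/561
condition number: 13 ÷ (52/561) = 140.2500
perturbation bound = 140.2500·1/195 = 0.7192
solve Ax = b  →  x = [29.8170 -31.1963]
‖b‖₂ = 4.1231 and ‖x‖₂ = 43.1539
δb = ε·‖b‖·d = [-0.0127 0.0169]; solving A·Δx = δb gives ‖Δx‖ = 0.2281
relative error = 0.0053
tightness: 0.0053 against a bound of 0.7192 (unrounded ratio ≈ 0.0073)


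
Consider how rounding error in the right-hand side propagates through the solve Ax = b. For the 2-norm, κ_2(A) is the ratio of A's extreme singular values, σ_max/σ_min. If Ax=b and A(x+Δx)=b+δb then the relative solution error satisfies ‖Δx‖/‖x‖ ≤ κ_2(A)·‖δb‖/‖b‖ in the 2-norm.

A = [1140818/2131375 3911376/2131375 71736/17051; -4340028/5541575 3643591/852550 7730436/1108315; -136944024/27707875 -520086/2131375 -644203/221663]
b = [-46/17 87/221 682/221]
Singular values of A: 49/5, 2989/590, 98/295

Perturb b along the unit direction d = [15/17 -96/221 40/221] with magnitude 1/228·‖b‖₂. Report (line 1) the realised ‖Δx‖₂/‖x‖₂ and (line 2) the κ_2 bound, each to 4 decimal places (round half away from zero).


0.0090
0.1294

largest singular value 49/5, smallest 98/295
κ = σ_max/σ_min = (49/5)/(98/295) = 29.5000
κ_2(A)·‖δb‖/‖b‖ = 0.1294
solve Ax = b  →  x = [0.8920 5.1733 -3.0132]
‖b‖ = 4.1231, ‖x‖ = 6.0529
Δx = A⁻¹·δb where δb = 1/228·4.1231·d; ‖Δx‖ = 0.0544
realised ‖Δx‖/‖x‖ = 0.0090
realised/bound (from unrounded values) ≈ 0.0695


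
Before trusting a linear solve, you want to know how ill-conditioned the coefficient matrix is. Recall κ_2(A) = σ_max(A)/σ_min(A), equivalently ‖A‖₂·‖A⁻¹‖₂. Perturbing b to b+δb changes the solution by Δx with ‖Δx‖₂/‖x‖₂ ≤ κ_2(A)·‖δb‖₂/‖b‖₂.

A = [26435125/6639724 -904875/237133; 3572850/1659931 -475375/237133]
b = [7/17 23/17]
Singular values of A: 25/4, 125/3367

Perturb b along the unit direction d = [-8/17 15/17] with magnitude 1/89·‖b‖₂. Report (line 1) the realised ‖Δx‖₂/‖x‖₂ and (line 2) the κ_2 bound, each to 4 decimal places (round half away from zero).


σ_max = 25/4, σ_min = 125/3367
κ_2(A) = (25/4) / (125/3367) = 168.3500
perturbation bound = 168.3500·1/89 = 1.8916
solve Ax = b  →  x = [18.6924 19.3950]
‖b‖ = 1.4142, ‖x‖ = 26.9365
with δb = [-0.0075 0.0140], A·Δx = δb → ‖Δx‖ = 0.4280
relative error = 0.0159
realised/bound (from unrounded values) ≈ 0.0084

0.0159
1.8916


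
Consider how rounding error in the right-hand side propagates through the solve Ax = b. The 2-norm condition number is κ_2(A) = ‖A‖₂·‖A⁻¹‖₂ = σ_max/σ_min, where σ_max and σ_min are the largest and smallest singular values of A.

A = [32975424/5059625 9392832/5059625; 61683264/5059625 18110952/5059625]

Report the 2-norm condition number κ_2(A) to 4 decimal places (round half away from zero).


297.6250

AᵀA = [16928040296448/88580640625 4937284606464/88580640625; 4937284606464/88580640625 1440248703552/88580640625]; tr = 1175570496/5669161, det = 1719926784/3543225625
λ_max, λ_min = (1175570496/5669161 ± √863689742248666927104/20087116527450625)/2 = 5184/25, 331776/141729025
κ = σ_max/σ_min = (72/5)/(576/11905) = 297.6250


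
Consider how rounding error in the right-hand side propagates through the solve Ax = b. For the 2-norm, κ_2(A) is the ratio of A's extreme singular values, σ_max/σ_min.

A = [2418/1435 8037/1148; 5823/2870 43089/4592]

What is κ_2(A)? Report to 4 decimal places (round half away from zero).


89.6000

AᵀA = [2291769/329476 81274995/2635808; 81274995/2635808 2890155825/21086464]; tr = 1806561/12544, det = 2025/784
eigenvalues of AᵀA: λ = (tr ± √(tr²−4·det))/2 = 144, 225/12544
σ_max=√144=12, σ_min=√(225/12544)=(15/112) → κ = 89.6000


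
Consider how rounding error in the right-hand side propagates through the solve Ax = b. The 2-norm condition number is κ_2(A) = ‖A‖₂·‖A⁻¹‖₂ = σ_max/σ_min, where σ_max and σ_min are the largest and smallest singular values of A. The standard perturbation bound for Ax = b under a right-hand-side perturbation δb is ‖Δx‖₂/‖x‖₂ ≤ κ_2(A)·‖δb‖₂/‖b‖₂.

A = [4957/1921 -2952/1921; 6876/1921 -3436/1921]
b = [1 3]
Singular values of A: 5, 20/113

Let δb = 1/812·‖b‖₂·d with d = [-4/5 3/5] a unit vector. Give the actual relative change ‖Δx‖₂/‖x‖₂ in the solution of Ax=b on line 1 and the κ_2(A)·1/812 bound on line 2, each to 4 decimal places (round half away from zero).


from the listed singular values, σ₁ = 5, σ_n = 20/113
condition number: 5 ÷ (20/113) = 28.2500
perturbation bound = 28.2500·1/812 = 0.0348
solve Ax = b  →  x = [3.1882 4.7029]
‖b‖₂ = 3.1623 and ‖x‖₂ = 5.6818
Δx = A⁻¹·δb where δb = 1/812·3.1623·d; ‖Δx‖ = 0.0220
dividing the unrounded norms, ‖Δx‖/‖x‖ = 0.0039
realised/bound (from unrounded values) ≈ 0.1113

0.0039
0.0348


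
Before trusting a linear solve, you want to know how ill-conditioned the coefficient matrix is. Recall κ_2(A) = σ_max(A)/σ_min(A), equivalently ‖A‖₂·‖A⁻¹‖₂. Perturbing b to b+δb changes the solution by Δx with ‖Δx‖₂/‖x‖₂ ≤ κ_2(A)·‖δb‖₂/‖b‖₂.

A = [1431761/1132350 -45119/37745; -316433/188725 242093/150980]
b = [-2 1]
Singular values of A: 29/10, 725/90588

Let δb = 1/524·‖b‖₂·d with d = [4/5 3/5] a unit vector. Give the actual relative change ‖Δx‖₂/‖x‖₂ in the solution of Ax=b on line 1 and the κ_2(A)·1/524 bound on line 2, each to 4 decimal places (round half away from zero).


from the listed singular values, σ₁ = 29/10, σ_n = 725/90588
κ = σ_max/σ_min = (29/10)/(725/90588) = 362.3520
perturbation bound = 362.3520·1/524 = 0.6915
solve Ax = b  →  x = [-86.6711 -90.0047]
‖b‖ = 2.2361, ‖x‖ = 124.9509
Δx = A⁻¹·δb where δb = 1/524·2.2361·d; ‖Δx‖ = 0.5332
realised ‖Δx‖/‖x‖ = 0.0043
realised/bound (from unrounded values) ≈ 0.0062

0.0043
0.6915


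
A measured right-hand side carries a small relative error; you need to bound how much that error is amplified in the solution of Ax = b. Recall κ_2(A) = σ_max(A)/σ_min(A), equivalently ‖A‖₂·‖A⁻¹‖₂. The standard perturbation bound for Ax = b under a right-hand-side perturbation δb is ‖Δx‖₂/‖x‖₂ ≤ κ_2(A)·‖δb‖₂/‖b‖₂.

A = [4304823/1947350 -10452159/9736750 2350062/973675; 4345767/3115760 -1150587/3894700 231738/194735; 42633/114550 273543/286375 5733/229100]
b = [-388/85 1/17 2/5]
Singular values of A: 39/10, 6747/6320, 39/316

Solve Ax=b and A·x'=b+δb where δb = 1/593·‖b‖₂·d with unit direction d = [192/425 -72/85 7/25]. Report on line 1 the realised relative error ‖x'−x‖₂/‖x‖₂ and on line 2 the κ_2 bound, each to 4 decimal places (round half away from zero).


0.0038
0.0533

σ_max = 39/10, σ_min = 39/316
condition number: (39/10) ÷ (39/316) = 31.6000
perturbation bound = 31.6000·1/593 = 0.0533
solve Ax = b  →  x = [9.9910 -3.1481 -12.4421]
2-norm of b is 4.5826; of x, 16.2645
δb = ε·‖b‖·d = [0.0035 -0.0065 0.0022]; solving A·Δx = δb gives ‖Δx‖ = 0.0626
realised ‖Δx‖/‖x‖ = 0.0038
realised/bound (from unrounded values) ≈ 0.0722


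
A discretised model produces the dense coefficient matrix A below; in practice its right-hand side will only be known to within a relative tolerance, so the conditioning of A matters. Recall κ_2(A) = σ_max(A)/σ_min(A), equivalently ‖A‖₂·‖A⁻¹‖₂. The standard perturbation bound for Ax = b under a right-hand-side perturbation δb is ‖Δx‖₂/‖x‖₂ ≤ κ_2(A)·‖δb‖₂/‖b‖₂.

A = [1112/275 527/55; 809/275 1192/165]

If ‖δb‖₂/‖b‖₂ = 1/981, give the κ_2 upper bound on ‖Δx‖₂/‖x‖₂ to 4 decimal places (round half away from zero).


0.1682

M = AᵀA = [75641/3025 108896/1815; 108896/1815 156817/1089]. tr(M)=4601194/27225, det(M)=28561/27225
λ_max, λ_min = (4601194/27225 ± √21167875932736/741200625)/2 = 169, 169/27225
κ = σ_max/σ_min = 13/(13/165) = 165.0000
κ_2(A)·‖δb‖/‖b‖ = 0.1682


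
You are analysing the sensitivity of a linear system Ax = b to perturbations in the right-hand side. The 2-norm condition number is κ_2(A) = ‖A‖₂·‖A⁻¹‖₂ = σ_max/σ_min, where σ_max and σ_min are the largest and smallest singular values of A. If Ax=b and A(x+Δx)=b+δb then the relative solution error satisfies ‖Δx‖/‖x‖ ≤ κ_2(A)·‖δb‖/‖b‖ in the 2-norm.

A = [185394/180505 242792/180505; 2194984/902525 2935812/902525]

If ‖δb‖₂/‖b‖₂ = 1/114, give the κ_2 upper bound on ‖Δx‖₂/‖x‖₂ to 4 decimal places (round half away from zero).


2.4360

M = AᵀA = [33593065924/4819830625 44789141232/4819830625; 44789141232/4819830625 59720064976/4819830625]. tr(M)=3732525236/192793225, det(M)=937024/192793225
solving λ² − 3732525236/192793225·λ + 937024/192793225 = 0 gives λ = 484/25, 1936/7711729
κ = σ_max/σ_min = (22/5)/(44/2777) = 277.7000
κ_2(A)·‖δb‖/‖b‖ = 2.4360


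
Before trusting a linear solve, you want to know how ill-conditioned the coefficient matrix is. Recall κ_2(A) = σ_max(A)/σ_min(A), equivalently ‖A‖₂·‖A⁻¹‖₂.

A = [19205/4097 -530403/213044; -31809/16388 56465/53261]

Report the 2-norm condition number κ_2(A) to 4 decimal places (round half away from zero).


241.0000

M = AᵀA = [6913124881/268566544 -230432400/16785409; -230432400/16785409 1966509361/268566544]. tr(M)=15362689/464648, det(M)=279841/14868736
eigenvalues of AᵀA: λ = (tr ± √(tr²−4·det))/2 = 529/16, 529/929296
σ_max=√(529/16)=(23/4), σ_min=√(529/929296)=(23/964) → κ = 241.0000


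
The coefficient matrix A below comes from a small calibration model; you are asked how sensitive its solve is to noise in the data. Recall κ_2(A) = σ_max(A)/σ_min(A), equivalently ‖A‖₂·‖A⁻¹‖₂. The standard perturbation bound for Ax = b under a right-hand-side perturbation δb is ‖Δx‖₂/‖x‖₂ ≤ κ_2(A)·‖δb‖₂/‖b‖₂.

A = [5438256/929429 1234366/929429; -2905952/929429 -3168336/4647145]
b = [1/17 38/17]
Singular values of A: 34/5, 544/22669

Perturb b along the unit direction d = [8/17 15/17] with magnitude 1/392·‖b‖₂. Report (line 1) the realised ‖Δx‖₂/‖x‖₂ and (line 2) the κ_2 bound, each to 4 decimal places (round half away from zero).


largest singular value 34/5, smallest 544/22669
condition number: (34/5) ÷ (544/22669) = 283.3625
bound on ‖Δx‖/‖x‖: κ·ε = 283.3625·1/392 = 0.7229
solve Ax = b  →  x = [-18.4380 81.2769]
2-norm of b is 2.2361; of x, 83.3420
Δx = A⁻¹·δb where δb = 1/392·2.2361·d; ‖Δx‖ = 0.2377
relative error = 0.0029
tightness: 0.0029 against a bound of 0.7229 (unrounded ratio ≈ 0.0039)

0.0029
0.7229


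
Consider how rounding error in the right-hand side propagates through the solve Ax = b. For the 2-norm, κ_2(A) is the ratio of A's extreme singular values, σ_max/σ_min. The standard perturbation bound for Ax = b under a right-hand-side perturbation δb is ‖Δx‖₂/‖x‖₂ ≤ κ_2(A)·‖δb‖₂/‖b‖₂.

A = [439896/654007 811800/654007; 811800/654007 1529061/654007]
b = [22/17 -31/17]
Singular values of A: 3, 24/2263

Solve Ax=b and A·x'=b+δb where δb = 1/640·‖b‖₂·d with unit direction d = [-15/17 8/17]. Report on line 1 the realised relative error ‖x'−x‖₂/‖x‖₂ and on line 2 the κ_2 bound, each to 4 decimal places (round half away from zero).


0.0017
0.4420

from the listed singular values, σ₁ = 3, σ_n = 24/2263
κ_2(A) = 3 / (24/2263) = 282.8750
worst-case relative error ≤ 282.8750 × 1/640 = 0.4420
solve Ax = b  →  x = [166.2402 -89.0392]
2-norm of b is 2.2361; of x, 188.5836
Δx = A⁻¹·δb where δb = 1/640·2.2361·d; ‖Δx‖ = 0.3294
realised ‖Δx‖/‖x‖ = 0.0017
realised/bound (from unrounded values) ≈ 0.0040


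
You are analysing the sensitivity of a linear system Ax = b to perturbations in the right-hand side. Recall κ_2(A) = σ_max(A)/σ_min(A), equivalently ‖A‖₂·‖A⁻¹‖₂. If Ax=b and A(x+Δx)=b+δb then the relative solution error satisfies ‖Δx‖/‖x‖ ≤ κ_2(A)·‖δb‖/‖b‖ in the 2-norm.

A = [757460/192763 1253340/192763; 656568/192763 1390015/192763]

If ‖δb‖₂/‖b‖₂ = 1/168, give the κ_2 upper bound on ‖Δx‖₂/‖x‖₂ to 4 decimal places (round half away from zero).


0.1164

M = AᵀA = [1194800464/44182609 2214024120/44182609; 2214024120/44182609 4165282825/44182609]. tr(M)=18547001/152881, det(M)=5856400/152881
char-poly roots: 121 and 48400/152881
κ = σ_max/σ_min = 11/(220/391) = 19.5500
κ_2(A)·‖δb‖/‖b‖ = 0.1164


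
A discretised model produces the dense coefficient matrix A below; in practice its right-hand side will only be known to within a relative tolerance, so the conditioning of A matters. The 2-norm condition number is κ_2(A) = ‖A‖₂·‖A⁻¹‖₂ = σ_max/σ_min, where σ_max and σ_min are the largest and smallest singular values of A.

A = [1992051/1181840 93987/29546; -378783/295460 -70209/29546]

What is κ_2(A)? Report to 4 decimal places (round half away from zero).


form AᵀA = [250555686561/55869831424 58720559985/6983728928; 58720559985/6983728928 6881429925/436483058] with trace 3914805249/193321216 and determinant 4100625/773284864
λ_max, λ_min = (3914805249/193321216 ± √15324907399786592001/37373092555718656)/2 = 81/4, 50625/193321216
so κ_2 = √((81/4) / (50625/193321216)) = 278.0800

278.0800


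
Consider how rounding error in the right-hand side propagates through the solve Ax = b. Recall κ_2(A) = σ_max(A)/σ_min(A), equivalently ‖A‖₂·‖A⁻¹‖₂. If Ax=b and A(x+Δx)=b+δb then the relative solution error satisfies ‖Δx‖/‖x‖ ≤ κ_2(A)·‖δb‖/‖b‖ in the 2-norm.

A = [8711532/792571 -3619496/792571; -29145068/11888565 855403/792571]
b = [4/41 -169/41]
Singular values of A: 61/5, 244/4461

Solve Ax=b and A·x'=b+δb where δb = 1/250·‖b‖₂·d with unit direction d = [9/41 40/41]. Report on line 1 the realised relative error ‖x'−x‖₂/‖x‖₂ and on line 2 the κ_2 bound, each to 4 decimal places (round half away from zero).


largest singular value 61/5, smallest 244/4461
κ_2(A) = (61/5) / (244/4461) = 223.0500
bound on ‖Δx‖/‖x‖: κ·ε = 223.0500·1/250 = 0.8922
solve Ax = b  →  x = [-28.0517 -67.5372]
‖b‖ = 4.1231, ‖x‖ = 73.1312
with δb = [0.0036 0.0161], A·Δx = δb → ‖Δx‖ = 0.3015
relative error = 0.0041
tightness: 0.0041 against a bound of 0.8922 (unrounded ratio ≈ 0.0046)

0.0041
0.8922


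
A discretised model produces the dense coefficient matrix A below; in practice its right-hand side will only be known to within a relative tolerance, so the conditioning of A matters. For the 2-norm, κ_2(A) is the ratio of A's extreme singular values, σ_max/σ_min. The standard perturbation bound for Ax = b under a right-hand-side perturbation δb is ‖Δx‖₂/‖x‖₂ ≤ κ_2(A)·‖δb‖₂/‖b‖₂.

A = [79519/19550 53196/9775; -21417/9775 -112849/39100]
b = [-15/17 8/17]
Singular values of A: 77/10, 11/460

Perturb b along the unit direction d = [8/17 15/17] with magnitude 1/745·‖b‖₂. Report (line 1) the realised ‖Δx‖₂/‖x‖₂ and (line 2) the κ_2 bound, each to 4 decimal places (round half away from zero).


σ_max = 77/10, σ_min = 11/460
condition number: (77/10) ÷ (11/460) = 322.0000
κ_2(A)·‖δb‖/‖b‖ = 0.4322
solve Ax = b  →  x = [-0.0779 -0.1039]
‖b‖ = 1.0000, ‖x‖ = 0.1299
with δb = [0.0006 0.0012], A·Δx = δb → ‖Δx‖ = 0.0561
dividing the unrounded norms, ‖Δx‖/‖x‖ = 0.4322
so the bound is sharp here: realised error equals the bound

0.4322
0.4322


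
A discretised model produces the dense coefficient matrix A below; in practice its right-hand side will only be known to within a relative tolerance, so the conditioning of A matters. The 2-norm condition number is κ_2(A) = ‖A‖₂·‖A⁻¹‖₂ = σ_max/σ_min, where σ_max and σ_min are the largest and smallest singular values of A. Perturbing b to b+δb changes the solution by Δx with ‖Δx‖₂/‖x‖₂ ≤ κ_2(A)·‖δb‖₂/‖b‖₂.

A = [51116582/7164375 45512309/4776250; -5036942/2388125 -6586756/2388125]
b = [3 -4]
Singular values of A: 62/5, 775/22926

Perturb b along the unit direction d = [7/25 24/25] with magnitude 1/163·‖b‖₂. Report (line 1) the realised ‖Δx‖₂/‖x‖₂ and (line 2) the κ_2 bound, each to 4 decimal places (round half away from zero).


largest singular value 62/5, smallest 775/22926
κ = σ_max/σ_min = (62/5)/(775/22926) = 366.8160
κ_2(A)·‖δb‖/‖b‖ = 2.2504
solve Ax = b  →  x = [71.1902 -52.9894]
2-norm of b is 5.0000; of x, 88.7464
δb = ε·‖b‖·d = [0.0086 0.0294]; solving A·Δx = δb gives ‖Δx‖ = 0.9074
realised ‖Δx‖/‖x‖ = 0.0102
so the bound overstates the realised error by a factor of ≈ 220.0911 (computed from the unrounded values)

0.0102
2.2504


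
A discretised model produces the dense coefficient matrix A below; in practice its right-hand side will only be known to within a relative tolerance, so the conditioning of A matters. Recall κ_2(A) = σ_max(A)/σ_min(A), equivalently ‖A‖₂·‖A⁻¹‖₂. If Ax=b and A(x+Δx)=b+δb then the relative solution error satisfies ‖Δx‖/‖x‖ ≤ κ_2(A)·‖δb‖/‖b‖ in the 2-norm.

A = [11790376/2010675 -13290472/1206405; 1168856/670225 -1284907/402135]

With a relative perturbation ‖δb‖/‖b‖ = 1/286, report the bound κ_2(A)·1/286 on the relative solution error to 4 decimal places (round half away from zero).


1.2406

M = AᵀA = [242094376576/6468502329 -1361732027240/19405506987; -1361732027240/19405506987 7659820798825/58216520961]. tr(M)=34043841481/201441249, det(M)=45697600/201441249
λ_max, λ_min = (34043841481/201441249 ± √1158946321256975063761/40578576798680001)/2 = 169, 270400/201441249
σ_max=√169=13, σ_min=√(270400/201441249)=(520/14193) → κ = 354.8250
perturbation bound = 354.8250·1/286 = 1.2406


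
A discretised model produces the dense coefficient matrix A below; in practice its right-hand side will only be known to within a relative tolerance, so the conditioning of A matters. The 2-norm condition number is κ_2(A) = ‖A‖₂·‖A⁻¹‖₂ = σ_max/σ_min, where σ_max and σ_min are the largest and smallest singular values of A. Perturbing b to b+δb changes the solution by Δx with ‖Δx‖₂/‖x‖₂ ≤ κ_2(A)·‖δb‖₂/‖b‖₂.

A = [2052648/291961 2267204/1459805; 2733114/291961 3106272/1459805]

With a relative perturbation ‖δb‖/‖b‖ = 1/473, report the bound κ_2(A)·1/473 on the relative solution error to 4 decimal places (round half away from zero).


AᵀA = [11683275948900/85241225521 2628713449440/85241225521; 2628713449440/85241225521 591565588624/85241225521]; tr = 7302106804/50708641, det = 9000000/50708641
λ_max, λ_min = (7302106804/50708641 ± √53318938265947094416/2571366272066881)/2 = 144, 62500/50708641
κ_2(A) = √(λ_max/λ_min) = √(144 / (62500/50708641)) = 341.8080
bound on ‖Δx‖/‖x‖: κ·ε = 341.8080·1/473 = 0.7226

0.7226


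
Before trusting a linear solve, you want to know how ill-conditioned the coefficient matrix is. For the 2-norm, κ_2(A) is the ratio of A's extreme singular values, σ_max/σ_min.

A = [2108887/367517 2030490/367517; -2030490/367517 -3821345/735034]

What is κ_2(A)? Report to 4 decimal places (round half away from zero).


M = AᵀA = [10190599309/160604929 9704726955/160604929; 9704726955/160604929 36972932425/642419716]. tr(M)=92432021/763876, det(M)=366025/763876
λ_max, λ_min = (92432021/763876 ± √8542560115292841/583506543376)/2 = 121, 3025/763876
κ_2(A) = √(λ_max/λ_min) = √(121 / (3025/763876)) = 174.8000

174.8000


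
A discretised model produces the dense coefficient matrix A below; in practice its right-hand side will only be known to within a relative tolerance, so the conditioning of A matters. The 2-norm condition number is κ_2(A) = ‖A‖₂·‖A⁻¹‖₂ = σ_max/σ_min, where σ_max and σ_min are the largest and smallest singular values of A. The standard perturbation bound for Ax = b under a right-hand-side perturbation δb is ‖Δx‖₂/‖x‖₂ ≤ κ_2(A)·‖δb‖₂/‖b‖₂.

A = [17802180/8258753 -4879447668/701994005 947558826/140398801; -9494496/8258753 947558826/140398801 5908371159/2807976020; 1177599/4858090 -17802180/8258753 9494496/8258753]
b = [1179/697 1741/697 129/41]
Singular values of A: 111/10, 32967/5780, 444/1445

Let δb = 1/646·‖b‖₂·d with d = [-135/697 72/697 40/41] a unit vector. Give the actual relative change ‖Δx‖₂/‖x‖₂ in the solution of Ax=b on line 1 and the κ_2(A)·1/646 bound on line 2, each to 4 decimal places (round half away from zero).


from the listed singular values, σ₁ = 111/10, σ_n = 444/1445
κ = σ_max/σ_min = (111/10)/(444/1445) = 36.1250
bound on ‖Δx‖/‖x‖: κ·ε = 36.1250·1/646 = 0.0559
solve Ax = b  →  x = [-9.5056 -1.7211 1.5140]
‖b‖₂ = 4.3589 and ‖x‖₂ = 9.7781
Δx = A⁻¹·δb where δb = 1/646·4.3589·d; ‖Δx‖ = 0.0220
relative error = 0.0022
tightness: 0.0022 against a bound of 0.0559 (unrounded ratio ≈ 0.0402)

0.0022
0.0559


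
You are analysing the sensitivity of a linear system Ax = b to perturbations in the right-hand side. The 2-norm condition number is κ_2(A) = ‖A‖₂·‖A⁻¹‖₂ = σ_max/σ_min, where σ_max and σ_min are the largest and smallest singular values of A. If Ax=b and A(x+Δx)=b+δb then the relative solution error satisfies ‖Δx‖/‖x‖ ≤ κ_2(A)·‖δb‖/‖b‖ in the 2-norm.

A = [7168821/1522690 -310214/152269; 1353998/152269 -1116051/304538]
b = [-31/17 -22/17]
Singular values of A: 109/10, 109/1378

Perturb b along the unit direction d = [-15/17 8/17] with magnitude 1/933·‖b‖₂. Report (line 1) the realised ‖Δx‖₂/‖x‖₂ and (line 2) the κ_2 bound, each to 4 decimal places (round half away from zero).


0.0024
0.1477

largest singular value 109/10, smallest 109/1378
κ = σ_max/σ_min = (109/10)/(109/1378) = 137.8000
perturbation bound = 137.8000·1/933 = 0.1477
solve Ax = b  →  x = [4.6930 11.7403]
2-norm of b is 2.2361; of x, 12.6435
δb = ε·‖b‖·d = [-0.0021 0.0011]; solving A·Δx = δb gives ‖Δx‖ = 0.0303
relative error = 0.0024
so the bound overstates the realised error by a factor of ≈ 61.6325 (computed from the unrounded values)


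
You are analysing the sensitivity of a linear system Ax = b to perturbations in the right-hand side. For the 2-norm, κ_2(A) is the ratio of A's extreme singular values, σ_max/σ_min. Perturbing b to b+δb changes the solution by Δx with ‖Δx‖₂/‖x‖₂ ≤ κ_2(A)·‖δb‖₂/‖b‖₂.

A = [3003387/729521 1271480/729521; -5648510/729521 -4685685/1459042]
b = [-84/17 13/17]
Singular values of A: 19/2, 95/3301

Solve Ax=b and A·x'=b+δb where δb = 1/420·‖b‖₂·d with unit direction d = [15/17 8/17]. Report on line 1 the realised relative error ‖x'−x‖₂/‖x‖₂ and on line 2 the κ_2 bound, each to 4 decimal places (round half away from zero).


0.0030
0.7860

from the listed singular values, σ₁ = 19/2, σ_n = 95/3301
condition number: (19/2) ÷ (95/3301) = 330.1000
worst-case relative error ≤ 330.1000 × 1/420 = 0.7860
solve Ax = b  →  x = [53.1660 -128.4194]
2-norm of b is 5.0000; of x, 138.9898
δb = ε·‖b‖·d = [0.0105 0.0056]; solving A·Δx = δb gives ‖Δx‖ = 0.4137
relative error = 0.0030
so the bound overstates the realised error by a factor of ≈ 264.0807 (computed from the unrounded values)


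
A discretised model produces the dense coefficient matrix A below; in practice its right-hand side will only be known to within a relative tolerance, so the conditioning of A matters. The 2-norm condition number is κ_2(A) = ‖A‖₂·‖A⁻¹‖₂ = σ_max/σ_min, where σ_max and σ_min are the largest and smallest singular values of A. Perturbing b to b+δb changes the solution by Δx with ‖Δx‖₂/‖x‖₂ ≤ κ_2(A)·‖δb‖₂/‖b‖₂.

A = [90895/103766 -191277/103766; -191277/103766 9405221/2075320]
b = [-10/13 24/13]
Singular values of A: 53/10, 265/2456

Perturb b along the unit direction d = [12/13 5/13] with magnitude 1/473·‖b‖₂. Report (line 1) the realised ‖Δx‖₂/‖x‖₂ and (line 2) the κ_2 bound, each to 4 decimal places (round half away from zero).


σ_max = 53/10, σ_min = 265/2456
condition number: (53/10) ÷ (265/2456) = 49.1200
worst-case relative error ≤ 49.1200 × 1/473 = 0.1038
solve Ax = b  →  x = [-0.1451 0.3483]
‖b‖₂ = 2.0000 and ‖x‖₂ = 0.3774
Δx = A⁻¹·δb where δb = 1/473·2.0000·d; ‖Δx‖ = 0.0392
dividing the unrounded norms, ‖Δx‖/‖x‖ = 0.1038
realised/bound = 1 exactly: the bound is attained for this b and d

0.1038
0.1038


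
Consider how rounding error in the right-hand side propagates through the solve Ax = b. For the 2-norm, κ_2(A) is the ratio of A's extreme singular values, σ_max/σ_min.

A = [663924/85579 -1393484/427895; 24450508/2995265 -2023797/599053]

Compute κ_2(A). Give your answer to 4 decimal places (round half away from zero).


AᵀA = [1352914758304/10667791225 -22548411612/426711649; -22548411612/426711649 234889349209/10667791225]; tr = 9395290577/63123025, det = 221533456/1578075625
λ_max, λ_min = (9395290577/63123025 ± √3530769904334558601/159380651406025)/2 = 3721/25, 59536/63123025
κ_2(A) = √(λ_max/λ_min) = √((3721/25) / (59536/63123025)) = 397.2500

397.2500


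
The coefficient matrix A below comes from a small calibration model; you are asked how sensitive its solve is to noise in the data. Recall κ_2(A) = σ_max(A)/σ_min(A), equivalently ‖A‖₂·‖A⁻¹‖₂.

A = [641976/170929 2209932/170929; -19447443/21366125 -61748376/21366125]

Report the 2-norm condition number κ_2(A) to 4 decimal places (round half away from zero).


AᵀA = [4055790629529/271571265625 13901487015528/271571265625; 13901487015528/271571265625 47663431446096/271571265625]; tr = 82750755321/434514025, det = 362673936/434514025
solving λ² − 82750755321/434514025·λ + 362673936/434514025 = 0 gives λ = 4761/25, 76176/17380561
κ = σ_max/σ_min = (69/5)/(276/4169) = 208.4500

208.4500


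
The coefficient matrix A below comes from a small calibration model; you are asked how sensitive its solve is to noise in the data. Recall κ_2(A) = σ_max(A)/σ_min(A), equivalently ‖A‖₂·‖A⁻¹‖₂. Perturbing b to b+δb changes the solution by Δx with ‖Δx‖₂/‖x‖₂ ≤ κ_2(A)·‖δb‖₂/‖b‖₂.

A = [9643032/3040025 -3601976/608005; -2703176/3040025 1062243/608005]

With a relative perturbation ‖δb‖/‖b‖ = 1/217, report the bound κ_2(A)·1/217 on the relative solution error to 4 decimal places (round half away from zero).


M = AᵀA = [160472362624/14786803201 -300843196920/14786803201; -300843196920/14786803201 564103651825/14786803201]. tr(M)=2507183441/51165409, det(M)=3841600/51165409
eigenvalues of AᵀA: λ = (tr ± √(tr²−4·det))/2 = 49, 78400/51165409
κ_2(A) = √(λ_max/λ_min) = √(49 / (78400/51165409)) = 178.8250
perturbation bound = 178.8250·1/217 = 0.8241

0.8241


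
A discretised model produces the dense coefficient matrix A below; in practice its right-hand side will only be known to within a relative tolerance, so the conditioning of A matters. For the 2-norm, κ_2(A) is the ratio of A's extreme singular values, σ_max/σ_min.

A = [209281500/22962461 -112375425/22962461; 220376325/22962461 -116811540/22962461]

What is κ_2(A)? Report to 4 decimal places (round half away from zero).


372.6160

AᵀA = [109826957030625/626961492481 -58573835208000/626961492481; -58573835208000/626961492481 31240394793225/626961492481]; tr = 488122324650/2169416929, det = 791015625/2169416929
solving λ² − 488122324650/2169416929·λ + 791015625/2169416929 = 0 gives λ = 225, 3515625/2169416929
κ_2(A) = √(λ_max/λ_min) = √(225 / (3515625/2169416929)) = 372.6160


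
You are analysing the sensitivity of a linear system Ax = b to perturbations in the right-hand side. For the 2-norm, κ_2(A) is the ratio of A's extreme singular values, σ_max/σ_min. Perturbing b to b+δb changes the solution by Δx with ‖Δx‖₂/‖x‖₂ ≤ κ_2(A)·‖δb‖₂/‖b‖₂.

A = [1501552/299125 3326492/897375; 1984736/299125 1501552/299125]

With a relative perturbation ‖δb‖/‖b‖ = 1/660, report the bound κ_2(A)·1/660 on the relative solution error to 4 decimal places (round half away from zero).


M = AᵀA = [247753415936/3579030625 557418145856/10737091875; 557418145856/10737091875 1254298988176/32211275625]. tr(M)=139363189264/1288451025, det(M)=467943424/1288451025
char-poly roots: 2704/25 and 173056/51538041
κ_2(A) = √(λ_max/λ_min) = √((2704/25) / (173056/51538041)) = 179.4750
worst-case relative error ≤ 179.4750 × 1/660 = 0.2719

0.2719


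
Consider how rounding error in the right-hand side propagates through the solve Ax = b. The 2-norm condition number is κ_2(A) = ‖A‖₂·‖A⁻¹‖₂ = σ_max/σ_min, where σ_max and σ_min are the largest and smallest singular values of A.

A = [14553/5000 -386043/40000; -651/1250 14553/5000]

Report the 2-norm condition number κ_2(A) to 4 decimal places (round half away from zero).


AᵀA = [349713/40000 -9474003/320000; -9474003/320000 260133993/2560000]; tr = 452025/4096, det = 194481/16384
λ_max, λ_min = (452025/4096 ± √203530006449/16777216)/2 = 441/4, 441/4096
κ = σ_max/σ_min = (21/2)/(21/64) = 32.0000

32.0000


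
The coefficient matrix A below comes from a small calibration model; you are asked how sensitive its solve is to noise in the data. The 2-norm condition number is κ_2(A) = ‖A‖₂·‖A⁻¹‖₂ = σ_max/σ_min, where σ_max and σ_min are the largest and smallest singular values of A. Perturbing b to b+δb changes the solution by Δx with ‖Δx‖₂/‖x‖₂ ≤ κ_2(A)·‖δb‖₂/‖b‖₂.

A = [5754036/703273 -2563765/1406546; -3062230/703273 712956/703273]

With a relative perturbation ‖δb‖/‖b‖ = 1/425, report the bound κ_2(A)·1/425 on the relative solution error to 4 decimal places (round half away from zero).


0.5935

AᵀA = [147011013364/1711394161 -33076931850/1711394161; -33076931850/1711394161 29778948121/6845576644]; tr = 367533017/4072324, det = 130321/1018081
λ_max, λ_min = (367533017/4072324 ± √135072027235746225/16583822760976)/2 = 361/4, 1444/1018081
σ_max=√(361/4)=(19/2), σ_min=√(1444/1018081)=(38/1009) → κ = 252.2500
perturbation bound = 252.2500·1/425 = 0.5935
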